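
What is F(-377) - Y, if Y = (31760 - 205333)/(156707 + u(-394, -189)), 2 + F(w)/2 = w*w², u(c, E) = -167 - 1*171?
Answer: -16757325931057/156369 ≈ -1.0717e+8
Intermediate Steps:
u(c, E) = -338 (u(c, E) = -167 - 171 = -338)
F(w) = -4 + 2*w³ (F(w) = -4 + 2*(w*w²) = -4 + 2*w³)
Y = -173573/156369 (Y = (31760 - 205333)/(156707 - 338) = -173573/156369 ≈ -1.1100)
F(-377) - Y = (-4 + 2*(-377)³) - 1*(-173573/156369) = (-4 + 2*(-53582633)) + 173573/156369 = (-4 - 107165266) + 173573/156369 = -107165270 + 173573/156369 = -16757325931057/156369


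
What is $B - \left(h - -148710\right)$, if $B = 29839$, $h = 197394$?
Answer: $-316265$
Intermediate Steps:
$B - \left(h - -148710\right) = 29839 - \left(197394 - -148710\right) = 29839 - \left(197394 + 148710\right) = 29839 - 346104 = -316265$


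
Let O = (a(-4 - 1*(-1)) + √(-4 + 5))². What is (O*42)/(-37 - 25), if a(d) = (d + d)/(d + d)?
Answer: -84/31 ≈ -2.7097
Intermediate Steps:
a(d) = 1 (a(d) = (2*d)/((2*d)) = (2*d)*(1/(2*d)) = 1)
O = 4 (O = (1 + √(-4 + 5))² = (1 + √1)² = (1 + 1)² = 2² = 4)
(O*42)/(-37 - 25) = (4*42)/(-37 - 25) = 168/(-62) = 168*(-1/62) = -84/31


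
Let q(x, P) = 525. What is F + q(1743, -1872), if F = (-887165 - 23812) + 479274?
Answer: -431178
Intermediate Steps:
F = -431703 (F = -910977 + 479274 = -431703)
F + q(1743, -1872) = -431703 + 525 = -431178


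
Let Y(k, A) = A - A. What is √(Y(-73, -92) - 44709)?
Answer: I*√44709 ≈ 211.45*I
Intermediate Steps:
Y(k, A) = 0
√(Y(-73, -92) - 44709) = √(0 - 44709) = √(-44709) = I*√44709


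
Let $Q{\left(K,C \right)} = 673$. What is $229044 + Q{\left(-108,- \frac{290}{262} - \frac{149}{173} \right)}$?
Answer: $229717$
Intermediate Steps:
$229044 + Q{\left(-108,- \frac{290}{262} - \frac{149}{173} \right)} = 229044 + 673 = 229717$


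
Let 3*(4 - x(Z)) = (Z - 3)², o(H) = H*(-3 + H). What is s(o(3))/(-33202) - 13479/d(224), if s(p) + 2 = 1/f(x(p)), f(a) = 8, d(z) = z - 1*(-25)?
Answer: -1193411443/22046128 ≈ -54.132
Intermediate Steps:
d(z) = 25 + z (d(z) = z + 25 = 25 + z)
x(Z) = 4 - (-3 + Z)²/3 (x(Z) = 4 - (Z - 3)²/3 = 4 - (-3 + Z)²/3)
s(p) = -15/8 (s(p) = -2 + 1/8 = -2 + ⅛ = -15/8)
s(o(3))/(-33202) - 13479/d(224) = -15/8/(-33202) - 13479/(25 + 224) = -15/8*(-1/33202) - 13479/249 = 15/265616 - 13479*1/249 = 15/265616 - 4493/83 = -1193411443/22046128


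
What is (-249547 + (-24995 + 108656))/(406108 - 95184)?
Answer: -82943/155462 ≈ -0.53353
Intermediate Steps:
(-249547 + (-24995 + 108656))/(406108 - 95184) = (-249547 + 83661)/310924 = -165886*1/310924 = -82943/155462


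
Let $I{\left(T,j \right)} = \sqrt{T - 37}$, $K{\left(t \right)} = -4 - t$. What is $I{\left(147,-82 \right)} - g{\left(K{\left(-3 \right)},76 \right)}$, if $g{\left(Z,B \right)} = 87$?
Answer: $-87 + \sqrt{110} \approx -76.512$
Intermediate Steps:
$I{\left(T,j \right)} = \sqrt{-37 + T}$
$I{\left(147,-82 \right)} - g{\left(K{\left(-3 \right)},76 \right)} = \sqrt{-37 + 147} - 87 = \sqrt{110} - 87 = -87 + \sqrt{110}$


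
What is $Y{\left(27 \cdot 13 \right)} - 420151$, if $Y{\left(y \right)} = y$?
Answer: $-419800$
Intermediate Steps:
$Y{\left(27 \cdot 13 \right)} - 420151 = 27 \cdot 13 - 420151 = 351 - 420151 = -419800$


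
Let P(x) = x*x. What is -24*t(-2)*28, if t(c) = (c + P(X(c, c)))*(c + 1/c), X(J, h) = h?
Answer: 3360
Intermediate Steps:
P(x) = x²
t(c) = (c + 1/c)*(c + c²) (t(c) = (c + c²)*(c + 1/c) = (c + 1/c)*(c + c²))
-24*t(-2)*28 = -24*(1 - 2 + (-2)² + (-2)³)*28 = -24*(1 - 2 + 4 - 8)*28 = -24*(-5)*28 = 120*28 = 3360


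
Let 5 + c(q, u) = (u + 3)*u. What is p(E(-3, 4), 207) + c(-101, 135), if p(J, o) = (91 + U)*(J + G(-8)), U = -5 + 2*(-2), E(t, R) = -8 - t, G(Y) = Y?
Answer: 17559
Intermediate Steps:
c(q, u) = -5 + u*(3 + u) (c(q, u) = -5 + (u + 3)*u = -5 + (3 + u)*u = -5 + u*(3 + u))
U = -9 (U = -5 - 4 = -9)
p(J, o) = -656 + 82*J (p(J, o) = (91 - 9)*(J - 8) = 82*(-8 + J) = -656 + 82*J)
p(E(-3, 4), 207) + c(-101, 135) = (-656 + 82*(-8 - 1*(-3))) + (-5 + 135² + 3*135) = (-656 + 82*(-8 + 3)) + (-5 + 18225 + 405) = (-656 + 82*(-5)) + 18625 = (-656 - 410) + 18625 = -1066 + 18625 = 17559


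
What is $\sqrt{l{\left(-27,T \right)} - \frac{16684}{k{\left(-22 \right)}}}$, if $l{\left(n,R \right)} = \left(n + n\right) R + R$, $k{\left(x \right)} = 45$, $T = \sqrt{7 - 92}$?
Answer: $\frac{\sqrt{-83420 - 11925 i \sqrt{85}}}{15} \approx 11.014 - 22.182 i$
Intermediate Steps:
$T = i \sqrt{85}$ ($T = \sqrt{-85} = i \sqrt{85} \approx 9.2195 i$)
$l{\left(n,R \right)} = R + 2 R n$ ($l{\left(n,R \right)} = 2 n R + R = 2 R n + R = R + 2 R n$)
$\sqrt{l{\left(-27,T \right)} - \frac{16684}{k{\left(-22 \right)}}} = \sqrt{i \sqrt{85} \left(1 + 2 \left(-27\right)\right) - \frac{16684}{45}} = \sqrt{i \sqrt{85} \left(1 - 54\right) - \frac{16684}{45}} = \sqrt{i \sqrt{85} \left(-53\right) - \frac{16684}{45}} = \sqrt{- 53 i \sqrt{85} - \frac{16684}{45}} = \sqrt{- \frac{16684}{45} - 53 i \sqrt{85}}$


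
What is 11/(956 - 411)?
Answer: 11/545 ≈ 0.020183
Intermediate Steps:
11/(956 - 411) = 11/545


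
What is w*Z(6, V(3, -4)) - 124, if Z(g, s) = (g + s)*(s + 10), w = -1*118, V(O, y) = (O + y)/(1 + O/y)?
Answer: -1540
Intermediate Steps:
V(O, y) = (O + y)/(1 + O/y)
w = -118
Z(g, s) = (10 + s)*(g + s) (Z(g, s) = (g + s)*(10 + s) = (10 + s)*(g + s))
w*Z(6, V(3, -4)) - 124 = -118*((-4)² + 10*6 + 10*(-4) + 6*(-4)) - 124 = -118*(16 + 60 - 40 - 24) - 124 = -118*12 - 124 = -1416 - 124 = -1540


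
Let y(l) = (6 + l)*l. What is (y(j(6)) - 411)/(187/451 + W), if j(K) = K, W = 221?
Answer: -4633/3026 ≈ -1.5311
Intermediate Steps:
y(l) = l*(6 + l)
(y(j(6)) - 411)/(187/451 + W) = (6*(6 + 6) - 411)/(187/451 + 221) = (6*12 - 411)/(187*(1/451) + 221) = (72 - 411)/(17/41 + 221) = -339/9078/41 = -339*41/9078 = -4633/3026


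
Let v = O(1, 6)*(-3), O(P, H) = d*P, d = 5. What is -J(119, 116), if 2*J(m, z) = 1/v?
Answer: 1/30 ≈ 0.033333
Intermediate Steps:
O(P, H) = 5*P
v = -15 (v = (5*1)*(-3) = 5*(-3) = -15)
J(m, z) = -1/30 (J(m, z) = (½)/(-15) = (½)*(-1/15) = -1/30)
-J(119, 116) = -1*(-1/30) = 1/30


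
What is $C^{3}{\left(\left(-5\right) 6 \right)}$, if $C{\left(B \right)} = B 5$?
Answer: $-3375000$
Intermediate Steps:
$C{\left(B \right)} = 5 B$
$C^{3}{\left(\left(-5\right) 6 \right)} = \left(5 \left(\left(-5\right) 6\right)\right)^{3} = \left(5 \left(-30\right)\right)^{3} = \left(-150\right)^{3} = -3375000$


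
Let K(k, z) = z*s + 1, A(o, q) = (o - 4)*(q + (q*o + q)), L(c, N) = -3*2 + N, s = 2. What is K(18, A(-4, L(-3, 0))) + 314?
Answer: 123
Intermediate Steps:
L(c, N) = -6 + N
A(o, q) = (-4 + o)*(2*q + o*q) (A(o, q) = (-4 + o)*(q + (o*q + q)) = (-4 + o)*(q + (q + o*q)) = (-4 + o)*(2*q + o*q))
K(k, z) = 1 + 2*z (K(k, z) = z*2 + 1 = 2*z + 1 = 1 + 2*z)
K(18, A(-4, L(-3, 0))) + 314 = (1 + 2*((-6 + 0)*(-8 + (-4)² - 2*(-4)))) + 314 = (1 + 2*(-6*(-8 + 16 + 8))) + 314 = (1 + 2*(-6*16)) + 314 = (1 + 2*(-96)) + 314 = (1 - 192) + 314 = -191 + 314 = 123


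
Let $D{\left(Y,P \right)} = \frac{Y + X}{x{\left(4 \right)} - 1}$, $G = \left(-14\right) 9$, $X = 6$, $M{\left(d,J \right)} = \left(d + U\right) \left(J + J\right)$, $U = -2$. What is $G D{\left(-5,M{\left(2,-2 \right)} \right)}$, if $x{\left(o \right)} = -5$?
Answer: $21$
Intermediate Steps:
$M{\left(d,J \right)} = 2 J \left(-2 + d\right)$ ($M{\left(d,J \right)} = \left(d - 2\right) \left(J + J\right) = \left(-2 + d\right) 2 J = 2 J \left(-2 + d\right)$)
$G = -126$
$D{\left(Y,P \right)} = -1 - \frac{Y}{6}$ ($D{\left(Y,P \right)} = \frac{Y + 6}{-5 - 1} = \frac{6 + Y}{-6} = \left(6 + Y\right) \left(- \frac{1}{6}\right) = -1 - \frac{Y}{6}$)
$G D{\left(-5,M{\left(2,-2 \right)} \right)} = - 126 \left(-1 - - \frac{5}{6}\right) = - 126 \left(-1 + \frac{5}{6}\right) = \left(-126\right) \left(- \frac{1}{6}\right) = 21$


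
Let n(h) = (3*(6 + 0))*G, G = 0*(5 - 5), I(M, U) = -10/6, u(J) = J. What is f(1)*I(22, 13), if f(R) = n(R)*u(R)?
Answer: 0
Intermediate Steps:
I(M, U) = -5/3 (I(M, U) = -10*1/6 = -5/3)
G = 0 (G = 0*0 = 0)
n(h) = 0 (n(h) = (3*(6 + 0))*0 = (3*6)*0 = 18*0 = 0)
f(R) = 0 (f(R) = 0*R = 0)
f(1)*I(22, 13) = 0*(-5/3) = 0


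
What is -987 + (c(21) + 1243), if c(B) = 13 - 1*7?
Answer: 262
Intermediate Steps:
c(B) = 6 (c(B) = 13 - 7 = 6)
-987 + (c(21) + 1243) = -987 + (6 + 1243) = -987 + 1249 = 262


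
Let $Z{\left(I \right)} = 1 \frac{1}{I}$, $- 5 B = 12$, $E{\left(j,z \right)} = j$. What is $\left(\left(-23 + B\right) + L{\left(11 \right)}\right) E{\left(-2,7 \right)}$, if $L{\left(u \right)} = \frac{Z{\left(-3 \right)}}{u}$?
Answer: $\frac{8392}{165} \approx 50.861$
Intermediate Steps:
$B = - \frac{12}{5}$ ($B = \left(- \frac{1}{5}\right) 12 = - \frac{12}{5} \approx -2.4$)
$Z{\left(I \right)} = \frac{1}{I}$
$L{\left(u \right)} = - \frac{1}{3 u}$ ($L{\left(u \right)} = \frac{1}{\left(-3\right) u} = - \frac{1}{3 u}$)
$\left(\left(-23 + B\right) + L{\left(11 \right)}\right) E{\left(-2,7 \right)} = \left(\left(-23 - \frac{12}{5}\right) - \frac{1}{3 \cdot 11}\right) \left(-2\right) = \left(- \frac{127}{5} - \frac{1}{33}\right) \left(-2\right) = \left(- \frac{4196}{165}\right) \left(-2\right) = \frac{8392}{165}$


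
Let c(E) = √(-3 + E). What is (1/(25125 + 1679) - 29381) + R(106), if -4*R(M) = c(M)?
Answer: -787528323/26804 - √103/4 ≈ -29384.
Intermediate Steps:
R(M) = -√(-3 + M)/4
(1/(25125 + 1679) - 29381) + R(106) = (1/(25125 + 1679) - 29381) - √(-3 + 106)/4 = (1/26804 - 29381) - √103/4 = -787528323/26804 - √103/4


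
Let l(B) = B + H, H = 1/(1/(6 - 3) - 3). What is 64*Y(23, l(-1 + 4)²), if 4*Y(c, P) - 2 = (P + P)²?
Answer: 196529/64 ≈ 3070.8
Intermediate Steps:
H = -3/8 (H = 1/(1/3 - 3) = 1/(⅓ - 3) = 1/(-8/3) = -3/8 ≈ -0.37500)
l(B) = -3/8 + B (l(B) = B - 3/8 = -3/8 + B)
Y(c, P) = ½ + P² (Y(c, P) = ½ + (P + P)²/4 = ½ + (2*P)²/4 = ½ + (4*P²)/4 = ½ + P²)
64*Y(23, l(-1 + 4)²) = 64*(½ + ((-3/8 + (-1 + 4))²)²) = 64*(½ + ((-3/8 + 3)²)²) = 64*(½ + ((21/8)²)²) = 64*(½ + (441/64)²) = 64*(½ + 194481/4096) = 64*(196529/4096) = 196529/64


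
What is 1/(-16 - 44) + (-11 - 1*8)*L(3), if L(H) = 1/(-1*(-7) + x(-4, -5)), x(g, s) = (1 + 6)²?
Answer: -299/840 ≈ -0.35595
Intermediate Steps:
x(g, s) = 49 (x(g, s) = 7² = 49)
L(H) = 1/56 (L(H) = 1/(-1*(-7) + 49) = 1/(7 + 49) = 1/56)
1/(-16 - 44) + (-11 - 1*8)*L(3) = 1/(-16 - 44) + (-11 - 1*8)*(1/56) = 1/(-60) + (-11 - 8)*(1/56) = -1/60 - 19*1/56 = -1/60 - 19/56 = -299/840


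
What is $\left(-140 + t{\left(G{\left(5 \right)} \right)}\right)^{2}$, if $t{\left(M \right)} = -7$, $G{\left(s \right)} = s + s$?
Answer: $21609$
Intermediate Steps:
$G{\left(s \right)} = 2 s$
$\left(-140 + t{\left(G{\left(5 \right)} \right)}\right)^{2} = \left(-140 - 7\right)^{2} = \left(-147\right)^{2} = 21609$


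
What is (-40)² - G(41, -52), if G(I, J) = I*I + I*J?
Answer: 2051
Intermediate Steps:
G(I, J) = I² + I*J
(-40)² - G(41, -52) = (-40)² - 41*(41 - 52) = 1600 - 41*(-11) = 1600 - 1*(-451) = 1600 + 451 = 2051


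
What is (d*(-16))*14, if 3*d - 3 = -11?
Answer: 1792/3 ≈ 597.33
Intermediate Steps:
d = -8/3 (d = 1 + (⅓)*(-11) = 1 - 11/3 = -8/3 ≈ -2.6667)
(d*(-16))*14 = -8/3*(-16)*14 = (128/3)*14 = 1792/3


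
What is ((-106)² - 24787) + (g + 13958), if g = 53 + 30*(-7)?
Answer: 250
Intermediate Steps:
g = -157 (g = 53 - 210 = -157)
((-106)² - 24787) + (g + 13958) = ((-106)² - 24787) + (-157 + 13958) = (11236 - 24787) + 13801 = -13551 + 13801 = 250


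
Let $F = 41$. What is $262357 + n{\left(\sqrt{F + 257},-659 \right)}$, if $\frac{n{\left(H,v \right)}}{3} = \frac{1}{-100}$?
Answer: $\frac{26235697}{100} \approx 2.6236 \cdot 10^{5}$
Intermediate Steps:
$n{\left(H,v \right)} = - \frac{3}{100}$ ($n{\left(H,v \right)} = \frac{3}{-100} = 3 \left(- \frac{1}{100}\right) = - \frac{3}{100}$)
$262357 + n{\left(\sqrt{F + 257},-659 \right)} = 262357 - \frac{3}{100} = \frac{26235697}{100}$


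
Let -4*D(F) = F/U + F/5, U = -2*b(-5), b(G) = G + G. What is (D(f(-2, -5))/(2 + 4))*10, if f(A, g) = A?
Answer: 5/24 ≈ 0.20833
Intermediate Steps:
b(G) = 2*G
U = 20 (U = -4*(-5) = -2*(-10) = 20)
D(F) = -F/16 (D(F) = -(F/20 + F/5)/4 = -F/16)
(D(f(-2, -5))/(2 + 4))*10 = ((-1/16*(-2))/(2 + 4))*10 = ((1/8)/6)*10 = ((1/6)*(1/8))*10 = (1/48)*10 = 5/24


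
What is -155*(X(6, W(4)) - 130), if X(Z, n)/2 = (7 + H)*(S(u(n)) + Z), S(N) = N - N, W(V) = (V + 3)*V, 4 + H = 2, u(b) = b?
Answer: 10850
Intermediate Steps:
H = -2 (H = -4 + 2 = -2)
W(V) = V*(3 + V) (W(V) = (3 + V)*V = V*(3 + V))
S(N) = 0
X(Z, n) = 10*Z (X(Z, n) = 2*((7 - 2)*(0 + Z)) = 2*(5*Z) = 10*Z)
-155*(X(6, W(4)) - 130) = -155*(10*6 - 130) = -155*(60 - 130) = -155*(-70) = 10850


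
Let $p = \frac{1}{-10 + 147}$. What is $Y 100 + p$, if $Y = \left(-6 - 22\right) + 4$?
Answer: $- \frac{328799}{137} \approx -2400.0$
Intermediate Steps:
$p = \frac{1}{137} \approx 0.0072993$
$Y = -24$ ($Y = -28 + 4 = -24$)
$Y 100 + p = \left(-24\right) 100 + \frac{1}{137} = -2400 + \frac{1}{137} = - \frac{328799}{137}$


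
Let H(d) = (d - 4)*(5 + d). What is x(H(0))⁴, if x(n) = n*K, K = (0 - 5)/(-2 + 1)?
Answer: 100000000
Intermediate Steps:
H(d) = (-4 + d)*(5 + d)
K = 5 (K = -5/(-1) = -5*(-1) = 5)
x(n) = 5*n (x(n) = n*5 = 5*n)
x(H(0))⁴ = (5*(-20 + 0 + 0²))⁴ = (5*(-20 + 0 + 0))⁴ = (5*(-20))⁴ = (-100)⁴ = 100000000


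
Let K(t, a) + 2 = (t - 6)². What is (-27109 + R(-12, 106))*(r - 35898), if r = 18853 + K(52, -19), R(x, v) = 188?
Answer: 401957451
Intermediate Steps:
K(t, a) = -2 + (-6 + t)² (K(t, a) = -2 + (t - 6)² = -2 + (-6 + t)²)
r = 20967 (r = 18853 + (-2 + (-6 + 52)²) = 18853 + (-2 + 46²) = 18853 + (-2 + 2116) = 18853 + 2114 = 20967)
(-27109 + R(-12, 106))*(r - 35898) = (-27109 + 188)*(20967 - 35898) = -26921*(-14931) = 401957451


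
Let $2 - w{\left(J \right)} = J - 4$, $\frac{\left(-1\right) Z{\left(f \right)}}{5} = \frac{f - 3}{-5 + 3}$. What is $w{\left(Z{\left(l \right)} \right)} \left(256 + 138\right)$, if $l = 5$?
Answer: $394$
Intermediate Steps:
$Z{\left(f \right)} = - \frac{15}{2} + \frac{5 f}{2}$ ($Z{\left(f \right)} = - 5 \frac{f - 3}{-5 + 3} = - 5 \frac{-3 + f}{-2} = - 5 \left(-3 + f\right) \left(- \frac{1}{2}\right) = - 5 \left(\frac{3}{2} - \frac{f}{2}\right) = - \frac{15}{2} + \frac{5 f}{2}$)
$w{\left(J \right)} = 6 - J$ ($w{\left(J \right)} = 2 - \left(J - 4\right) = 2 - \left(-4 + J\right) = 6 - J$)
$w{\left(Z{\left(l \right)} \right)} \left(256 + 138\right) = \left(6 - \left(- \frac{15}{2} + \frac{5}{2} \cdot 5\right)\right) \left(256 + 138\right) = \left(6 - \left(- \frac{15}{2} + \frac{25}{2}\right)\right) 394 = \left(6 - 5\right) 394 = 1 \cdot 394 = 394$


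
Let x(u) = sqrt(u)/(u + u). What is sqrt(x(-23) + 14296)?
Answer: sqrt(30250336 - 46*I*sqrt(23))/46 ≈ 119.57 - 0.00043598*I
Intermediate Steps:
x(u) = 1/(2*sqrt(u)) (x(u) = sqrt(u)/((2*u)) = (1/(2*u))*sqrt(u) = 1/(2*sqrt(u)))
sqrt(x(-23) + 14296) = sqrt(1/(2*sqrt(-23)) + 14296) = sqrt((-I*sqrt(23)/23)/2 + 14296) = sqrt(-I*sqrt(23)/46 + 14296) = sqrt(14296 - I*sqrt(23)/46)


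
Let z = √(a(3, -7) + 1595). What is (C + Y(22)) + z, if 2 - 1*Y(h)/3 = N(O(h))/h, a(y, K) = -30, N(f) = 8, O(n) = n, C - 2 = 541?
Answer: 6027/11 + √1565 ≈ 587.47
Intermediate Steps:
C = 543 (C = 2 + 541 = 543)
Y(h) = 6 - 24/h
z = √1565 (z = √(-30 + 1595) = √1565 ≈ 39.560)
(C + Y(22)) + z = (543 + (6 - 24/22)) + √1565 = (543 + (6 - 24*1/22)) + √1565 = (543 + (6 - 12/11)) + √1565 = (543 + 54/11) + √1565 = 6027/11 + √1565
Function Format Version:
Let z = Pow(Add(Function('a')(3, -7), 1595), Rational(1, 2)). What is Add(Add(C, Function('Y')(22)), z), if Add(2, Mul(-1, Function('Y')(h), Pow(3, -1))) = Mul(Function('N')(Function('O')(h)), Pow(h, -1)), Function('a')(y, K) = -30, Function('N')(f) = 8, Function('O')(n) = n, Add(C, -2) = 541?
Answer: Add(Rational(6027, 11), Pow(1565, Rational(1, 2))) ≈ 587.47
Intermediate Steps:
C = 543 (C = Add(2, 541) = 543)
Function('Y')(h) = Add(6, Mul(-24, Pow(h, -1))) (Function('Y')(h) = Add(6, Mul(-3, Mul(8, Pow(h, -1)))) = Add(6, Mul(-24, Pow(h, -1))))
z = Pow(1565, Rational(1, 2)) (z = Pow(Add(-30, 1595), Rational(1, 2)) = Pow(1565, Rational(1, 2)) ≈ 39.560)
Add(Add(C, Function('Y')(22)), z) = Add(Add(543, Add(6, Mul(-24, Pow(22, -1)))), Pow(1565, Rational(1, 2))) = Add(Add(543, Add(6, Mul(-24, Rational(1, 22)))), Pow(1565, Rational(1, 2))) = Add(Add(543, Add(6, Rational(-12, 11))), Pow(1565, Rational(1, 2))) = Add(Add(543, Rational(54, 11)), Pow(1565, Rational(1, 2))) = Add(Rational(6027, 11), Pow(1565, Rational(1, 2)))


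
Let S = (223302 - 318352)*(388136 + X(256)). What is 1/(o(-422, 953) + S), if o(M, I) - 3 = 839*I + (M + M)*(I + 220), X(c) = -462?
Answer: -1/36848604142 ≈ -2.7138e-11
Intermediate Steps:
o(M, I) = 3 + 839*I + 2*M*(220 + I) (o(M, I) = 3 + (839*I + (M + M)*(I + 220)) = 3 + (839*I + (2*M)*(220 + I)) = 3 + (839*I + 2*M*(220 + I)) = 3 + 839*I + 2*M*(220 + I))
S = -36848413700 (S = (223302 - 318352)*(388136 - 462) = -95050*387674 = -36848413700)
1/(o(-422, 953) + S) = 1/((3 + 440*(-422) + 839*953 + 2*953*(-422)) - 36848413700) = 1/((3 - 185680 + 799567 - 804332) - 36848413700) = 1/(-190442 - 36848413700) = 1/(-36848604142) = -1/36848604142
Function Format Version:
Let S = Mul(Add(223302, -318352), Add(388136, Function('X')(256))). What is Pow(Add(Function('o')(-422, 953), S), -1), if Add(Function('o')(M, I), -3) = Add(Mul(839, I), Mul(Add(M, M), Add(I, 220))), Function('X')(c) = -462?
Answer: Rational(-1, 36848604142) ≈ -2.7138e-11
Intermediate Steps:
Function('o')(M, I) = Add(3, Mul(839, I), Mul(2, M, Add(220, I))) (Function('o')(M, I) = Add(3, Add(Mul(839, I), Mul(Add(M, M), Add(I, 220)))) = Add(3, Add(Mul(839, I), Mul(Mul(2, M), Add(220, I)))) = Add(3, Add(Mul(839, I), Mul(2, M, Add(220, I)))) = Add(3, Mul(839, I), Mul(2, M, Add(220, I))))
S = -36848413700 (S = Mul(Add(223302, -318352), Add(388136, -462)) = Mul(-95050, 387674) = -36848413700)
Pow(Add(Function('o')(-422, 953), S), -1) = Pow(Add(Add(3, Mul(440, -422), Mul(839, 953), Mul(2, 953, -422)), -36848413700), -1) = Pow(Add(Add(3, -185680, 799567, -804332), -36848413700), -1) = Pow(Add(-190442, -36848413700), -1) = Pow(-36848604142, -1) = Rational(-1, 36848604142)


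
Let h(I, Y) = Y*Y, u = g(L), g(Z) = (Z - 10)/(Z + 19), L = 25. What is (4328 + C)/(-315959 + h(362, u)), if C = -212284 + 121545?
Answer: 167291696/611696399 ≈ 0.27349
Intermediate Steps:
C = -90739
g(Z) = (-10 + Z)/(19 + Z)
u = 15/44 (u = (-10 + 25)/(19 + 25) = 15/44 ≈ 0.34091)
h(I, Y) = Y²
(4328 + C)/(-315959 + h(362, u)) = (4328 - 90739)/(-315959 + (15/44)²) = -86411/(-315959 + 225/1936) = -86411/(-611696399/1936) = -86411*(-1936/611696399) = 167291696/611696399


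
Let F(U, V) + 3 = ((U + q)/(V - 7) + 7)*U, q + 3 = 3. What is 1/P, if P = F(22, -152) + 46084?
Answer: 159/7350881 ≈ 2.1630e-5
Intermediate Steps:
q = 0 (q = -3 + 3 = 0)
F(U, V) = -3 + U*(7 + U/(-7 + V)) (F(U, V) = -3 + ((U + 0)/(V - 7) + 7)*U = -3 + (U/(-7 + V) + 7)*U = -3 + (7 + U/(-7 + V))*U = -3 + U*(7 + U/(-7 + V)))
P = 7350881/159 (P = (21 + 22² - 49*22 - 3*(-152) + 7*22*(-152))/(-7 - 152) + 46084 = (21 + 484 - 1078 + 456 - 23408)/(-159) + 46084 = -1/159*(-23525) + 46084 = 23525/159 + 46084 = 7350881/159 ≈ 46232.)
1/P = 1/(7350881/159) = 159/7350881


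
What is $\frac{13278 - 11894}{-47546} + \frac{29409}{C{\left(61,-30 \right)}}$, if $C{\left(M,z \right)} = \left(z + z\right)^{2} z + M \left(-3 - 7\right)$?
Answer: $- \frac{774298277}{2581985530} \approx -0.29988$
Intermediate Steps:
$C{\left(M,z \right)} = - 10 M + 4 z^{3}$ ($C{\left(M,z \right)} = \left(2 z\right)^{2} z + M \left(-10\right) = 4 z^{2} z - 10 M = 4 z^{3} - 10 M = - 10 M + 4 z^{3}$)
$\frac{13278 - 11894}{-47546} + \frac{29409}{C{\left(61,-30 \right)}} = \frac{13278 - 11894}{-47546} + \frac{29409}{\left(-10\right) 61 + 4 \left(-30\right)^{3}} = \left(13278 - 11894\right) \left(- \frac{1}{47546}\right) + \frac{29409}{-610 + 4 \left(-27000\right)} = 1384 \left(- \frac{1}{47546}\right) + \frac{29409}{-610 - 108000} = - \frac{692}{23773} + \frac{29409}{-108610} = - \frac{692}{23773} + 29409 \left(- \frac{1}{108610}\right) = - \frac{692}{23773} - \frac{29409}{108610} = - \frac{774298277}{2581985530}$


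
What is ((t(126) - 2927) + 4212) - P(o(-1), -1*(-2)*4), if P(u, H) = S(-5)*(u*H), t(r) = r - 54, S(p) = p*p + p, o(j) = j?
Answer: 1517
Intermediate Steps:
S(p) = p + p² (S(p) = p² + p = p + p²)
t(r) = -54 + r
P(u, H) = 20*H*u (P(u, H) = (-5*(1 - 5))*(u*H) = (-5*(-4))*(H*u) = 20*(H*u) = 20*H*u)
((t(126) - 2927) + 4212) - P(o(-1), -1*(-2)*4) = (((-54 + 126) - 2927) + 4212) - 20*-1*(-2)*4*(-1) = ((72 - 2927) + 4212) - 20*2*4*(-1) = (-2855 + 4212) - 20*8*(-1) = 1357 - 1*(-160) = 1357 + 160 = 1517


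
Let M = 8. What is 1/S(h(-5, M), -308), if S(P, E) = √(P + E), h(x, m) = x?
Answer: -I*√313/313 ≈ -0.056523*I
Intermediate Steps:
S(P, E) = √(E + P)
1/S(h(-5, M), -308) = 1/(√(-308 - 5)) = 1/(√(-313)) = 1/(I*√313) = -I*√313/313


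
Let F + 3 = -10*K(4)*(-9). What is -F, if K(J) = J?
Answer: -357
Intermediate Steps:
F = 357 (F = -3 - 10*4*(-9) = -3 - 40*(-9) = -3 + 360 = 357)
-F = -1*357 = -357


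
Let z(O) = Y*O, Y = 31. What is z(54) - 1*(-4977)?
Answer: 6651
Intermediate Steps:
z(O) = 31*O
z(54) - 1*(-4977) = 31*54 - 1*(-4977) = 1674 + 4977 = 6651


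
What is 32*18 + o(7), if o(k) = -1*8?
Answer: 568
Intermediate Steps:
o(k) = -8
32*18 + o(7) = 32*18 - 8 = 576 - 8 = 568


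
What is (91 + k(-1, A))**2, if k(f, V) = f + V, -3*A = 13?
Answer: 66049/9 ≈ 7338.8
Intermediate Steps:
A = -13/3 (A = -1/3*13 = -13/3 ≈ -4.3333)
k(f, V) = V + f
(91 + k(-1, A))**2 = (91 + (-13/3 - 1))**2 = (91 - 16/3)**2 = (257/3)**2 = 66049/9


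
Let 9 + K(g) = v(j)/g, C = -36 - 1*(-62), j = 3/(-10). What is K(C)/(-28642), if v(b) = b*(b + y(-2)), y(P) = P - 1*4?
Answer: 23211/74469200 ≈ 0.00031169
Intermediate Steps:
y(P) = -4 + P (y(P) = P - 4 = -4 + P)
j = -3/10 (j = 3*(-⅒) = -3/10 ≈ -0.30000)
v(b) = b*(-6 + b) (v(b) = b*(b + (-4 - 2)) = b*(b - 6) = b*(-6 + b))
C = 26 (C = -36 + 62 = 26)
K(g) = -9 + 189/(100*g) (K(g) = -9 + (-3*(-6 - 3/10)/10)/g = -9 + (-3/10*(-63/10))/g = -9 + 189/(100*g))
K(C)/(-28642) = (-9 + (189/100)/26)/(-28642) = (-9 + (189/100)*(1/26))*(-1/28642) = (-9 + 189/2600)*(-1/28642) = -23211/2600*(-1/28642) = 23211/74469200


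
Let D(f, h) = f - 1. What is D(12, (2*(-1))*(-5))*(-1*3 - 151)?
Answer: -1694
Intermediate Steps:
D(f, h) = -1 + f
D(12, (2*(-1))*(-5))*(-1*3 - 151) = (-1 + 12)*(-1*3 - 151) = 11*(-3 - 151) = 11*(-154) = -1694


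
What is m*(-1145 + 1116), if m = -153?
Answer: 4437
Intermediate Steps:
m*(-1145 + 1116) = -153*(-1145 + 1116) = -153*(-29) = 4437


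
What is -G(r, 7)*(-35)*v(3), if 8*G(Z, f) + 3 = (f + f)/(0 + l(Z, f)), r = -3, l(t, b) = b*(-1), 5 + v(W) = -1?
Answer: 525/4 ≈ 131.25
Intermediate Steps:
v(W) = -6 (v(W) = -5 - 1 = -6)
l(t, b) = -b
G(Z, f) = -5/8 (G(Z, f) = -3/8 + ((f + f)/(0 - f))/8 = -3/8 + ((2*f)/((-f)))/8 = -3/8 + ((2*f)*(-1/f))/8 = -3/8 + (1/8)*(-2) = -3/8 - 1/4 = -5/8)
-G(r, 7)*(-35)*v(3) = -(-5/8*(-35))*(-6) = -175*(-6)/8 = -1*(-525/4) = 525/4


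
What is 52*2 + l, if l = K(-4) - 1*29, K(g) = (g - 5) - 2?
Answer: 64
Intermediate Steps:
K(g) = -7 + g (K(g) = (-5 + g) - 2 = -7 + g)
l = -40 (l = (-7 - 4) - 1*29 = -11 - 29 = -40)
52*2 + l = 52*2 - 40 = 104 - 40 = 64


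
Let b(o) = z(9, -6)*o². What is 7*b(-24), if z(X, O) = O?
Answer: -24192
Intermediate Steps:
b(o) = -6*o²
7*b(-24) = 7*(-6*(-24)²) = 7*(-6*576) = 7*(-3456) = -24192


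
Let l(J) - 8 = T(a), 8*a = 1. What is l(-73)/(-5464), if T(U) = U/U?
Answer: -9/5464 ≈ -0.0016471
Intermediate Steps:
a = 1/8 (a = (1/8)*1 = 1/8 ≈ 0.12500)
T(U) = 1
l(J) = 9 (l(J) = 8 + 1 = 9)
l(-73)/(-5464) = 9/(-5464) = 9*(-1/5464) = -9/5464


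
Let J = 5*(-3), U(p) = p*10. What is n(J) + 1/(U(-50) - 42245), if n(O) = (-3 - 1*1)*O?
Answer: 2564699/42745 ≈ 60.000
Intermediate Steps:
U(p) = 10*p
J = -15
n(O) = -4*O (n(O) = (-3 - 1)*O = -4*O)
n(J) + 1/(U(-50) - 42245) = -4*(-15) + 1/(10*(-50) - 42245) = 60 + 1/(-500 - 42245) = 60 + 1/(-42745) = 60 - 1/42745 = 2564699/42745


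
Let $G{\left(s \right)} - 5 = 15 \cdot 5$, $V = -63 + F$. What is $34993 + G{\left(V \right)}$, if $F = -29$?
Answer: $35073$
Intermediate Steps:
$V = -92$ ($V = -63 - 29 = -92$)
$G{\left(s \right)} = 80$ ($G{\left(s \right)} = 5 + 15 \cdot 5 = 5 + 75 = 80$)
$34993 + G{\left(V \right)} = 34993 + 80 = 35073$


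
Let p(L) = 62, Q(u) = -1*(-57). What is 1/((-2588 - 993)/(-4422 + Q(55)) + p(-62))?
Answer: 4365/274211 ≈ 0.015918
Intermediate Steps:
Q(u) = 57
1/((-2588 - 993)/(-4422 + Q(55)) + p(-62)) = 1/((-2588 - 993)/(-4422 + 57) + 62) = 1/(-3581/(-4365) + 62) = 1/(-3581*(-1/4365) + 62) = 1/(3581/4365 + 62) = 1/(274211/4365) = 4365/274211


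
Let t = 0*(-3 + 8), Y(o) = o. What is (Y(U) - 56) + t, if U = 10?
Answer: -46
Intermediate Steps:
t = 0 (t = 0*5 = 0)
(Y(U) - 56) + t = (10 - 56) + 0 = -46 + 0 = -46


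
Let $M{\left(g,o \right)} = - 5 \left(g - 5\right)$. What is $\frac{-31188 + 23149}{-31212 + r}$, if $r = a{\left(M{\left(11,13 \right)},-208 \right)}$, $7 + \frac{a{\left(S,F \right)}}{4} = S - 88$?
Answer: $\frac{8039}{31712} \approx 0.2535$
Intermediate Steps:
$M{\left(g,o \right)} = 25 - 5 g$ ($M{\left(g,o \right)} = - 5 \left(-5 + g\right) = 25 - 5 g$)
$a{\left(S,F \right)} = -380 + 4 S$ ($a{\left(S,F \right)} = -28 + 4 \left(S - 88\right) = -28 + 4 \left(-88 + S\right) = -28 + \left(-352 + 4 S\right) = -380 + 4 S$)
$r = -500$ ($r = -380 + 4 \left(25 - 55\right) = -380 + 4 \left(-30\right) = -380 - 120 = -500$)
$\frac{-31188 + 23149}{-31212 + r} = \frac{-31188 + 23149}{-31212 - 500} = - \frac{8039}{-31712} = \left(-8039\right) \left(- \frac{1}{31712}\right) = \frac{8039}{31712}$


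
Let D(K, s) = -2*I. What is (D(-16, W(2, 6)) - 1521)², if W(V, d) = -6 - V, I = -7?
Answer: 2271049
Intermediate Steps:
D(K, s) = 14 (D(K, s) = -2*(-7) = 14)
(D(-16, W(2, 6)) - 1521)² = (14 - 1521)² = (-1507)² = 2271049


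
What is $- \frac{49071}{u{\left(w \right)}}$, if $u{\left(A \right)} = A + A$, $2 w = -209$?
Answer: $\frac{4461}{19} \approx 234.79$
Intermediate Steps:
$w = - \frac{209}{2}$ ($w = \frac{1}{2} \left(-209\right) = - \frac{209}{2} \approx -104.5$)
$u{\left(A \right)} = 2 A$
$- \frac{49071}{u{\left(w \right)}} = - \frac{49071}{2 \left(- \frac{209}{2}\right)} = - \frac{49071}{-209} = \left(-49071\right) \left(- \frac{1}{209}\right) = \frac{4461}{19}$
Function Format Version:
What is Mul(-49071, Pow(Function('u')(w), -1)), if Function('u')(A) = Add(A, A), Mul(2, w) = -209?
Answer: Rational(4461, 19) ≈ 234.79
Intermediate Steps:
w = Rational(-209, 2) (w = Mul(Rational(1, 2), -209) = Rational(-209, 2) ≈ -104.50)
Function('u')(A) = Mul(2, A)
Mul(-49071, Pow(Function('u')(w), -1)) = Mul(-49071, Pow(Mul(2, Rational(-209, 2)), -1)) = Mul(-49071, Pow(-209, -1)) = Mul(-49071, Rational(-1, 209)) = Rational(4461, 19)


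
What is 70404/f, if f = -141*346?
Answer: -11734/8131 ≈ -1.4431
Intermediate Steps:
f = -48786
70404/f = 70404/(-48786) = 70404*(-1/48786) = -11734/8131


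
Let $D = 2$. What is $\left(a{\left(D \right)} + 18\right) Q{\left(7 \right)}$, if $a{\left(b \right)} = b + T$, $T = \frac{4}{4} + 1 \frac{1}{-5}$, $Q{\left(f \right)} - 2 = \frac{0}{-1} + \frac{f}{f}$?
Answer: $\frac{312}{5} \approx 62.4$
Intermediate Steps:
$Q{\left(f \right)} = 3$ ($Q{\left(f \right)} = 2 + \left(\frac{0}{-1} + \frac{f}{f}\right) = 2 + \left(0 \left(-1\right) + 1\right) = 2 + \left(0 + 1\right) = 2 + 1 = 3$)
$T = \frac{4}{5}$ ($T = 4 \cdot \frac{1}{4} + 1 \left(- \frac{1}{5}\right) = 1 - \frac{1}{5} = \frac{4}{5} \approx 0.8$)
$a{\left(b \right)} = \frac{4}{5} + b$ ($a{\left(b \right)} = b + \frac{4}{5} = \frac{4}{5} + b$)
$\left(a{\left(D \right)} + 18\right) Q{\left(7 \right)} = \left(\left(\frac{4}{5} + 2\right) + 18\right) 3 = \left(\frac{14}{5} + 18\right) 3 = \frac{104}{5} \cdot 3 = \frac{312}{5}$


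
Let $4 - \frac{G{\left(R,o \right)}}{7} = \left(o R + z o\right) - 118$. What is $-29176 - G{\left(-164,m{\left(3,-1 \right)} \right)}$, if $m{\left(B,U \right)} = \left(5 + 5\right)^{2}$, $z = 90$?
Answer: $-81830$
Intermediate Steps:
$m{\left(B,U \right)} = 100$ ($m{\left(B,U \right)} = 10^{2} = 100$)
$G{\left(R,o \right)} = 854 - 630 o - 7 R o$ ($G{\left(R,o \right)} = 28 - 7 \left(\left(o R + 90 o\right) - 118\right) = 28 - 7 \left(\left(R o + 90 o\right) - 118\right) = 28 - 7 \left(\left(90 o + R o\right) - 118\right) = 28 - 7 \left(-118 + 90 o + R o\right) = 28 - \left(-826 + 630 o + 7 R o\right) = 854 - 630 o - 7 R o$)
$-29176 - G{\left(-164,m{\left(3,-1 \right)} \right)} = -29176 - \left(854 - 63000 - \left(-1148\right) 100\right) = -29176 - \left(854 - 63000 + 114800\right) = -29176 - 52654 = -81830$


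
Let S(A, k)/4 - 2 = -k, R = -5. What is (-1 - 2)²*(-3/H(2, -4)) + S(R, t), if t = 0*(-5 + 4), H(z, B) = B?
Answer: 59/4 ≈ 14.750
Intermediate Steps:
t = 0 (t = 0*(-1) = 0)
S(A, k) = 8 - 4*k (S(A, k) = 8 + 4*(-k) = 8 - 4*k)
(-1 - 2)²*(-3/H(2, -4)) + S(R, t) = (-1 - 2)²*(-3/(-4)) + (8 - 4*0) = (-3)²*(-3*(-¼)) + (8 + 0) = 9*(¾) + 8 = 27/4 + 8 = 59/4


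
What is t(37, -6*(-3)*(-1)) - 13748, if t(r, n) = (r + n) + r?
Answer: -13692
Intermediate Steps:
t(r, n) = n + 2*r (t(r, n) = (n + r) + r = n + 2*r)
t(37, -6*(-3)*(-1)) - 13748 = (-6*(-3)*(-1) + 2*37) - 13748 = (18*(-1) + 74) - 13748 = (-18 + 74) - 13748 = 56 - 13748 = -13692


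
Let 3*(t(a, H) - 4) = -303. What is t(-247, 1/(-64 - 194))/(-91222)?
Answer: 97/91222 ≈ 0.0010633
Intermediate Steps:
t(a, H) = -97 (t(a, H) = 4 + (⅓)*(-303) = 4 - 101 = -97)
t(-247, 1/(-64 - 194))/(-91222) = -97/(-91222) = -97*(-1/91222) = 97/91222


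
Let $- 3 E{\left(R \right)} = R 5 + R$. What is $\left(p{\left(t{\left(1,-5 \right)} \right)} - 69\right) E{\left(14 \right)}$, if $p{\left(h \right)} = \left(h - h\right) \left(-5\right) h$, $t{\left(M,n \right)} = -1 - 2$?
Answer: $1932$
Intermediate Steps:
$t{\left(M,n \right)} = -3$ ($t{\left(M,n \right)} = -1 - 2 = -3$)
$p{\left(h \right)} = 0$ ($p{\left(h \right)} = 0 \left(-5\right) h = 0 h = 0$)
$E{\left(R \right)} = - 2 R$ ($E{\left(R \right)} = - \frac{R 5 + R}{3} = - \frac{5 R + R}{3} = - \frac{6 R}{3} = - 2 R$)
$\left(p{\left(t{\left(1,-5 \right)} \right)} - 69\right) E{\left(14 \right)} = \left(0 - 69\right) \left(\left(-2\right) 14\right) = \left(-69\right) \left(-28\right) = 1932$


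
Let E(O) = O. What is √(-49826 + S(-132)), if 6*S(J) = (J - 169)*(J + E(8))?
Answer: 16*I*√1533/3 ≈ 208.82*I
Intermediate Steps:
S(J) = (-169 + J)*(8 + J)/6 (S(J) = ((J - 169)*(J + 8))/6 = ((-169 + J)*(8 + J))/6 = (-169 + J)*(8 + J)/6)
√(-49826 + S(-132)) = √(-49826 + (-676/3 - 161/6*(-132) + (⅙)*(-132)²)) = √(-49826 + (-676/3 + 3542 + (⅙)*17424)) = √(-49826 + (-676/3 + 3542 + 2904)) = √(-49826 + 18662/3) = √(-130816/3) = 16*I*√1533/3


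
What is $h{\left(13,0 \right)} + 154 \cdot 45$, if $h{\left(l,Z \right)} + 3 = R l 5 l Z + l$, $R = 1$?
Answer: $6940$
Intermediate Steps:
$h{\left(l,Z \right)} = -3 + l + 5 Z l^{2}$ ($h{\left(l,Z \right)} = -3 + \left(1 l 5 l Z + l\right) = -3 + \left(l 5 l Z + l\right) = -3 + \left(5 l l Z + l\right) = -3 + \left(5 l^{2} Z + l\right) = -3 + \left(5 Z l^{2} + l\right) = -3 + \left(l + 5 Z l^{2}\right) = -3 + l + 5 Z l^{2}$)
$h{\left(13,0 \right)} + 154 \cdot 45 = \left(-3 + 13 + 5 \cdot 0 \cdot 13^{2}\right) + 154 \cdot 45 = \left(-3 + 13 + 5 \cdot 0 \cdot 169\right) + 6930 = \left(-3 + 13 + 0\right) + 6930 = 10 + 6930 = 6940$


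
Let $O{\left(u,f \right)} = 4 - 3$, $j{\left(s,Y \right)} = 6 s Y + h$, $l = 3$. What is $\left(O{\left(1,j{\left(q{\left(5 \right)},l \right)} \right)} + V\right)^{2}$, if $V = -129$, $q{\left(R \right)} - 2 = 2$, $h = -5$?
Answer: $16384$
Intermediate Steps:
$q{\left(R \right)} = 4$ ($q{\left(R \right)} = 2 + 2 = 4$)
$j{\left(s,Y \right)} = -5 + 6 Y s$ ($j{\left(s,Y \right)} = 6 s Y - 5 = 6 Y s - 5 = -5 + 6 Y s$)
$O{\left(u,f \right)} = 1$
$\left(O{\left(1,j{\left(q{\left(5 \right)},l \right)} \right)} + V\right)^{2} = \left(1 - 129\right)^{2} = \left(-128\right)^{2} = 16384$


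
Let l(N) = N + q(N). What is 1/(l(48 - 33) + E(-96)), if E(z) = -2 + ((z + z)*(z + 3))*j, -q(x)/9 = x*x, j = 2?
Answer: 1/33700 ≈ 2.9674e-5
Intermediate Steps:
q(x) = -9*x**2 (q(x) = -9*x*x = -9*x**2)
l(N) = N - 9*N**2
E(z) = -2 + 4*z*(3 + z) (E(z) = -2 + ((z + z)*(z + 3))*2 = -2 + ((2*z)*(3 + z))*2 = -2 + (2*z*(3 + z))*2 = -2 + 4*z*(3 + z))
1/(l(48 - 33) + E(-96)) = 1/((48 - 33)*(1 - 9*(48 - 33)) + (-2 + 4*(-96)**2 + 12*(-96))) = 1/(15*(1 - 9*15) + (-2 + 4*9216 - 1152)) = 1/(15*(1 - 135) + (-2 + 36864 - 1152)) = 1/(15*(-134) + 35710) = 1/(-2010 + 35710) = 1/33700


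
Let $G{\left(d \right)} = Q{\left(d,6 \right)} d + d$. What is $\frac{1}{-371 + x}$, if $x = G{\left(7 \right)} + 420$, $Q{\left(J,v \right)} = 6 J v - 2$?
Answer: $\frac{1}{1806} \approx 0.00055371$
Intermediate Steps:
$Q{\left(J,v \right)} = -2 + 6 J v$ ($Q{\left(J,v \right)} = 6 J v - 2 = -2 + 6 J v$)
$G{\left(d \right)} = d + d \left(-2 + 36 d\right)$ ($G{\left(d \right)} = \left(-2 + 6 d 6\right) d + d = \left(-2 + 36 d\right) d + d = d \left(-2 + 36 d\right) + d = d + d \left(-2 + 36 d\right)$)
$x = 2177$ ($x = 7 \left(-1 + 36 \cdot 7\right) + 420 = 7 \left(-1 + 252\right) + 420 = 7 \cdot 251 + 420 = 1757 + 420 = 2177$)
$\frac{1}{-371 + x} = \frac{1}{-371 + 2177} = \frac{1}{1806}$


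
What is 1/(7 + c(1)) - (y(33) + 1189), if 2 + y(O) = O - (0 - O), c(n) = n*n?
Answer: -10023/8 ≈ -1252.9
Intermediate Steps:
c(n) = n²
y(O) = -2 + 2*O (y(O) = -2 + (O - (0 - O)) = -2 + (O - (-1)*O) = -2 + (O + O) = -2 + 2*O)
1/(7 + c(1)) - (y(33) + 1189) = 1/(7 + 1²) - ((-2 + 2*33) + 1189) = 1/(7 + 1) - ((-2 + 66) + 1189) = 1/8 - (64 + 1189) = ⅛ - 1*1253 = ⅛ - 1253 = -10023/8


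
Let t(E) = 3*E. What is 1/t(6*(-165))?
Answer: -1/2970 ≈ -0.00033670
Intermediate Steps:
1/t(6*(-165)) = 1/(3*(6*(-165))) = 1/(3*(-990)) = 1/(-2970) = -1/2970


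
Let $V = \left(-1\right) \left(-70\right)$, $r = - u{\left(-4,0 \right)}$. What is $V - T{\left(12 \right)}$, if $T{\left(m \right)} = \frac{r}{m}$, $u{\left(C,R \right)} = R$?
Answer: $70$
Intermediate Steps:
$r = 0$ ($r = \left(-1\right) 0 = 0$)
$V = 70$
$T{\left(m \right)} = 0$ ($T{\left(m \right)} = \frac{0}{m} = 0$)
$V - T{\left(12 \right)} = 70 - 0 = 70 + 0 = 70$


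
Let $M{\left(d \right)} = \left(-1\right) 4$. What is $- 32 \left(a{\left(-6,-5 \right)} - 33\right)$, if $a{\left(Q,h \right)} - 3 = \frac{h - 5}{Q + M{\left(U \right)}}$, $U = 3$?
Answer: $928$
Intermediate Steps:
$M{\left(d \right)} = -4$
$a{\left(Q,h \right)} = 3 + \frac{-5 + h}{-4 + Q}$ ($a{\left(Q,h \right)} = 3 + \frac{h - 5}{Q - 4} = 3 + \frac{-5 + h}{-4 + Q}$)
$- 32 \left(a{\left(-6,-5 \right)} - 33\right) = - 32 \left(\frac{-17 - 5 + 3 \left(-6\right)}{-4 - 6} - 33\right) = - 32 \left(\frac{-17 - 5 - 18}{-10} - 33\right) = - 32 \left(\left(- \frac{1}{10}\right) \left(-40\right) - 33\right) = - 32 \left(4 - 33\right) = \left(-32\right) \left(-29\right) = 928$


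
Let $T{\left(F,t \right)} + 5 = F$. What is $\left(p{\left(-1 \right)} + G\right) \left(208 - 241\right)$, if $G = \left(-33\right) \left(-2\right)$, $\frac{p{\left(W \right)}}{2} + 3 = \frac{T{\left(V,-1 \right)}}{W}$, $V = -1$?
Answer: $-2376$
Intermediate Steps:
$T{\left(F,t \right)} = -5 + F$
$p{\left(W \right)} = -6 - \frac{12}{W}$ ($p{\left(W \right)} = -6 + 2 \frac{-5 - 1}{W} = -6 + 2 \left(- \frac{6}{W}\right) = -6 - \frac{12}{W}$)
$G = 66$
$\left(p{\left(-1 \right)} + G\right) \left(208 - 241\right) = \left(\left(-6 - \frac{12}{-1}\right) + 66\right) \left(208 - 241\right) = \left(\left(-6 - -12\right) + 66\right) \left(-33\right) = \left(\left(-6 + 12\right) + 66\right) \left(-33\right) = \left(6 + 66\right) \left(-33\right) = 72 \left(-33\right) = -2376$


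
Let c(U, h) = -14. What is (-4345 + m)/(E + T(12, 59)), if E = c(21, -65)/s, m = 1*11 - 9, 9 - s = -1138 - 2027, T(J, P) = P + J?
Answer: -6892341/112670 ≈ -61.173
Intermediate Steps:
T(J, P) = J + P
s = 3174 (s = 9 - (-1138 - 2027) = 9 - 1*(-3165) = 9 + 3165 = 3174)
m = 2 (m = 11 - 9 = 2)
E = -7/1587 (E = -14/3174 = -14*1/3174 = -7/1587 ≈ -0.0044108)
(-4345 + m)/(E + T(12, 59)) = (-4345 + 2)/(-7/1587 + (12 + 59)) = -4343/(-7/1587 + 71) = -4343/112670/1587 = -4343*1587/112670 = -6892341/112670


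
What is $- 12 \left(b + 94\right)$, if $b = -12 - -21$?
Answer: $-1236$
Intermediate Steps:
$b = 9$ ($b = -12 + 21 = 9$)
$- 12 \left(b + 94\right) = - 12 \left(9 + 94\right) = \left(-12\right) 103 = -1236$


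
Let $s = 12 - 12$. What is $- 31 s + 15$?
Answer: $15$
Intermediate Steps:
$s = 0$
$- 31 s + 15 = \left(-31\right) 0 + 15 = 0 + 15 = 15$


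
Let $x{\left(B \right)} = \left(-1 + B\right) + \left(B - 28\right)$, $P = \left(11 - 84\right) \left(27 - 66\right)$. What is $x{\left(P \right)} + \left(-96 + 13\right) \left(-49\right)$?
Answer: $9732$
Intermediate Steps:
$P = 2847$ ($P = \left(-73\right) \left(-39\right) = 2847$)
$x{\left(B \right)} = -29 + 2 B$ ($x{\left(B \right)} = \left(-1 + B\right) + \left(B - 28\right) = \left(-1 + B\right) + \left(-28 + B\right) = -29 + 2 B$)
$x{\left(P \right)} + \left(-96 + 13\right) \left(-49\right) = \left(-29 + 2 \cdot 2847\right) + \left(-96 + 13\right) \left(-49\right) = \left(-29 + 5694\right) - -4067 = 5665 + 4067 = 9732$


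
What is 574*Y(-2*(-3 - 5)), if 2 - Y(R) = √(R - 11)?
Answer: 1148 - 574*√5 ≈ -135.50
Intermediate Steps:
Y(R) = 2 - √(-11 + R) (Y(R) = 2 - √(R - 11) = 2 - √(-11 + R))
574*Y(-2*(-3 - 5)) = 574*(2 - √(-11 - 2*(-3 - 5))) = 574*(2 - √(-11 - 2*(-8))) = 574*(2 - √(-11 + 16)) = 574*(2 - √5) = 1148 - 574*√5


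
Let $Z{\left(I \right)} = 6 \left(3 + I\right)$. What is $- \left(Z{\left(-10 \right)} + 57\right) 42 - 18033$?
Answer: $-18663$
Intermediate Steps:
$Z{\left(I \right)} = 18 + 6 I$
$- \left(Z{\left(-10 \right)} + 57\right) 42 - 18033 = - \left(\left(18 + 6 \left(-10\right)\right) + 57\right) 42 - 18033 = - \left(\left(18 - 60\right) + 57\right) 42 - 18033 = - \left(-42 + 57\right) 42 - 18033 = - 15 \cdot 42 - 18033 = \left(-1\right) 630 - 18033 = -630 - 18033 = -18663$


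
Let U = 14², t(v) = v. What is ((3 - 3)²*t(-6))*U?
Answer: 0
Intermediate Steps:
U = 196
((3 - 3)²*t(-6))*U = ((3 - 3)²*(-6))*196 = (0²*(-6))*196 = (0*(-6))*196 = 0*196 = 0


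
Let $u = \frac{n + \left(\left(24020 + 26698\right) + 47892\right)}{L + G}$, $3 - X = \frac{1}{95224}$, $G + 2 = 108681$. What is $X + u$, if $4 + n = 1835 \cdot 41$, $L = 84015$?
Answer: $\frac{35800461529}{9174546728} \approx 3.9021$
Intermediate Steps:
$G = 108679$ ($G = -2 + 108681 = 108679$)
$n = 75231$ ($n = -4 + 1835 \cdot 41 = -4 + 75235 = 75231$)
$X = \frac{285671}{95224}$ ($X = 3 - \frac{1}{95224} = \frac{285671}{95224} \approx 3.0$)
$u = \frac{173841}{192694}$ ($u = \frac{75231 + \left(\left(24020 + 26698\right) + 47892\right)}{84015 + 108679} = \frac{75231 + \left(50718 + 47892\right)}{192694} = \left(75231 + 98610\right) \frac{1}{192694} = 173841 \cdot \frac{1}{192694} = \frac{173841}{192694} \approx 0.90216$)
$X + u = \frac{285671}{95224} + \frac{173841}{192694} = \frac{35800461529}{9174546728}$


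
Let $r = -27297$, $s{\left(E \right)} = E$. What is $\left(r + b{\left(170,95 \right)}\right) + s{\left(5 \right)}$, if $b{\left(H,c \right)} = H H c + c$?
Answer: $2718303$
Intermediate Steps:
$b{\left(H,c \right)} = c + c H^{2}$ ($b{\left(H,c \right)} = H^{2} c + c = c H^{2} + c = c + c H^{2}$)
$\left(r + b{\left(170,95 \right)}\right) + s{\left(5 \right)} = \left(-27297 + 95 \left(1 + 170^{2}\right)\right) + 5 = \left(-27297 + 95 \left(1 + 28900\right)\right) + 5 = \left(-27297 + 95 \cdot 28901\right) + 5 = \left(-27297 + 2745595\right) + 5 = 2718298 + 5 = 2718303$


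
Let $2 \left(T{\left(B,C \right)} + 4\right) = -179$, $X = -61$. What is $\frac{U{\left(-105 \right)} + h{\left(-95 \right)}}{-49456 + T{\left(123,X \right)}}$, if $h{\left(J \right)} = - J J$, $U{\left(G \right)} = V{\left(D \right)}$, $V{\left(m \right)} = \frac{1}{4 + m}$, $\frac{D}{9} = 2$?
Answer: $\frac{1697}{9317} \approx 0.18214$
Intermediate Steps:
$T{\left(B,C \right)} = - \frac{187}{2}$ ($T{\left(B,C \right)} = -4 + \frac{1}{2} \left(-179\right) = -4 - \frac{179}{2} = - \frac{187}{2}$)
$D = 18$ ($D = 9 \cdot 2 = 18$)
$U{\left(G \right)} = \frac{1}{22}$ ($U{\left(G \right)} = \frac{1}{4 + 18} = \frac{1}{22}$)
$h{\left(J \right)} = - J^{2}$
$\frac{U{\left(-105 \right)} + h{\left(-95 \right)}}{-49456 + T{\left(123,X \right)}} = \frac{\frac{1}{22} - \left(-95\right)^{2}}{-49456 - \frac{187}{2}} = \frac{\frac{1}{22} - 9025}{- \frac{99099}{2}} = \left(\frac{1}{22} - 9025\right) \left(- \frac{2}{99099}\right) = \left(- \frac{198549}{22}\right) \left(- \frac{2}{99099}\right) = \frac{1697}{9317}$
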